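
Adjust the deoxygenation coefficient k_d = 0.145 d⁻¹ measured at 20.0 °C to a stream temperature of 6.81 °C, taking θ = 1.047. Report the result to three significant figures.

k_d ≈ 0.0791 d⁻¹

k_d(T₂) = k_d(T₁) · θ^(T₂−T₁) = 0.145 × 1.047^(6.81−20.0)
= 0.145 × 1.047^-13.2 = 0.145 × 0.5456 = 0.07912 d⁻¹.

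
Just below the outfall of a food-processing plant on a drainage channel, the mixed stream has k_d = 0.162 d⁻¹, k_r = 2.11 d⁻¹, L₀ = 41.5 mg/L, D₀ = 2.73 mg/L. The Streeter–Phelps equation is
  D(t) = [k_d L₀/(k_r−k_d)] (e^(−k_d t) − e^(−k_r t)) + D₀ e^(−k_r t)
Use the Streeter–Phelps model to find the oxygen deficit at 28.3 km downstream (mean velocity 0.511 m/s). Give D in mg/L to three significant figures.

Travel time t = x/v = 28.3 km / (0.511 m/s) = 28300 m / 0.511 m/s = 55380 s = 0.6410 d.
k_d L₀/(k_r−k_d) = 0.162×41.5/(2.11−0.162) = 6.723/1.948 = 3.451 mg/L.
e^(−k_d t) = e^(−0.162×0.6410) = 0.9014; e^(−k_r t) = e^(−2.11×0.6410) = 0.2586.
D = 3.451 × (0.9014 − 0.2586) + 2.73 × 0.2586 = 2.218 + 0.7060 = 2.924 mg/L.

D ≈ 2.92 mg/L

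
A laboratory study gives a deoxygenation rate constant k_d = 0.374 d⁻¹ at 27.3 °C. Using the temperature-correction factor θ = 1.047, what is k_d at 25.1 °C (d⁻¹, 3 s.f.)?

k_d(T₂) = k_d(T₁) · θ^(T₂−T₁) = 0.374 × 1.047^(25.1−27.3)
= 0.374 × 1.047^-2.20 = 0.374 × 0.9039 = 0.3381 d⁻¹.

k_d ≈ 0.338 d⁻¹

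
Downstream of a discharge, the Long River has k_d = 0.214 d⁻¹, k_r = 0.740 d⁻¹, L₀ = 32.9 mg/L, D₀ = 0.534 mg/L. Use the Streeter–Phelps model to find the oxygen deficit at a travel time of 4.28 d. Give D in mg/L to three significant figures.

k_d L₀/(k_r−k_d) = 0.214×32.9/(0.740−0.214) = 7.041/0.5260 = 13.39 mg/L.
e^(−k_d t) = e^(−0.214×4.280) = 0.4001; e^(−k_r t) = e^(−0.740×4.280) = 0.04212.
D = 13.39 × (0.4001 − 0.04212) + 0.534 × 0.04212 = 4.792 + 0.02249 = 4.815 mg/L.

D ≈ 4.81 mg/L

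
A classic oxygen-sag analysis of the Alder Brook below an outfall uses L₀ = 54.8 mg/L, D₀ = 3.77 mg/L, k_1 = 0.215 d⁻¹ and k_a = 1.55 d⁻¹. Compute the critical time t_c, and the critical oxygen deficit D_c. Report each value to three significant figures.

t_c ≈ 1.06 d; D_c ≈ 6.05 mg/L

At the critical point dD/dt = 0, so k_1 L₀ e^(−k_1 t) = k_a D. Substituting D(t) from the Streeter–Phelps equation and solving for t gives
t_c = ln[(k_a/k_1)(1 − D₀(k_a−k_1)/(k_1 L₀))] / (k_a−k_1).
Here k_a−k_1 = 1.335 d⁻¹ and 1 − D₀(k_a−k_1)/(k_1 L₀) = 1 − 3.77×1.335/(0.215×54.8) = 0.5728, so
t_c = ln(7.209 × 0.5728) / 1.335 = 1.418 / 1.335 = 1.062 d.
L(t_c) = L₀ e^(−k_1 t_c) = 54.8 × 0.7958 = 43.61 mg/L, and at the critical point k_a D_c = k_1 L, so D_c = (0.215/1.55) × 43.61 = 6.049 mg/L.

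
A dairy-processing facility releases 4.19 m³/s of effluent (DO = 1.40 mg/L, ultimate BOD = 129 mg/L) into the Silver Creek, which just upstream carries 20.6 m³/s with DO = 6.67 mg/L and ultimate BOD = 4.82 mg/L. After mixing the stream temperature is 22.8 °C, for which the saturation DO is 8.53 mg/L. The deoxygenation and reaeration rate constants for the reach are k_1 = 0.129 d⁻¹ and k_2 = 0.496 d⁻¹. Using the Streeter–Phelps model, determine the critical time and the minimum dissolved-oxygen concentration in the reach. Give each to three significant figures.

Mixed DO = (20.6×6.67 + 4.19×1.40)/(20.6+4.19) = 143.3/24.79 = 5.779 mg/L.
Mixed L₀ = (20.6×4.82 + 4.19×129)/(24.79) = 639.8/24.79 = 25.81 mg/L.
Initial deficit D₀ = C_s − DO₀ = 8.53 − 5.779 = 2.751 mg/L.
t_c = (1/0.3670) ln[(0.496/0.129)(1 − 2.751×0.3670/(0.129×25.81))] = 2.725 × ln(2.679) = 2.685 d.
D_c = (0.129/0.496) × 25.81 × e^(−0.129×2.685) = 0.2601 × 25.81 × 0.7072 = 4.747 mg/L.
Minimum DO = 8.53 − 4.747 = 3.783 mg/L.

t_c ≈ 2.69 d; minimum DO ≈ 3.78 mg/L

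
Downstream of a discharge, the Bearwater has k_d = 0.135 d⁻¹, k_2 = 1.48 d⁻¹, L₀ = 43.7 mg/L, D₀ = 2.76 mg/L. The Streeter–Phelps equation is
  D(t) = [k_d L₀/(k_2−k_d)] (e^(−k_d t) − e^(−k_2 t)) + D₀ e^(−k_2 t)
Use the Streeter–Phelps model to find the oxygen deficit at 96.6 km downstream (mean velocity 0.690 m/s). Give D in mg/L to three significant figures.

D ≈ 3.38 mg/L

Travel time t = x/v = 96.6 km / (0.690 m/s) = 96600 m / 0.690 m/s = 140000 s = 1.620 d.
k_d L₀/(k_2−k_d) = 0.135×43.7/(1.48−0.135) = 5.900/1.345 = 4.386 mg/L.
e^(−k_d t) = e^(−0.135×1.620) = 0.8035; e^(−k_2 t) = e^(−1.48×1.620) = 0.09089.
D = 4.386 × (0.8035 − 0.09089) + 2.76 × 0.09089 = 3.126 + 0.2508 = 3.377 mg/L.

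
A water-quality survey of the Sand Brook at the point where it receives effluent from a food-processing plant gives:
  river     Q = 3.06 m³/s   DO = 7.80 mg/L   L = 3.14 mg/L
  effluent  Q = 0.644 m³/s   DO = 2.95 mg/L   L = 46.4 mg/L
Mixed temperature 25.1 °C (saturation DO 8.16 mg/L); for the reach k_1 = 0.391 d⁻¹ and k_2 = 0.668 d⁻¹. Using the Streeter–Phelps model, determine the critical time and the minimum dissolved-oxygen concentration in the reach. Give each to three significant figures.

Mixed DO = (3.06×7.80 + 0.644×2.95)/(3.06+0.644) = 25.77/3.704 = 6.957 mg/L.
Mixed L₀ = (3.06×3.14 + 0.644×46.4)/(3.704) = 39.49/3.704 = 10.66 mg/L.
Initial deficit D₀ = C_s − DO₀ = 8.16 − 6.957 = 1.203 mg/L.
t_c = (1/0.2770) ln[(0.668/0.391)(1 − 1.203×0.2770/(0.391×10.66))] = 3.610 × ln(1.572) = 1.633 d.
D_c = (0.391/0.668) × 10.66 × e^(−0.391×1.633) = 0.5853 × 10.66 × 0.5282 = 3.296 mg/L.
Minimum DO = 8.16 − 3.296 = 4.864 mg/L.

t_c ≈ 1.63 d; minimum DO ≈ 4.86 mg/L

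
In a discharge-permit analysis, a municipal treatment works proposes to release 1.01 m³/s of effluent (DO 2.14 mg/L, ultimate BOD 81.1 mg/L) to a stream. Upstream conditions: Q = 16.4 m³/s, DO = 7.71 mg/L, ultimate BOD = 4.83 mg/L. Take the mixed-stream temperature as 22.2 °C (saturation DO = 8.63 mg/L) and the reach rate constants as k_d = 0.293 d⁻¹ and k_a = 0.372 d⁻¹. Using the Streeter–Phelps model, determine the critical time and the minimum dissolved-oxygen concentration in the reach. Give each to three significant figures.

Mixed DO = (16.4×7.71 + 1.01×2.14)/(16.4+1.01) = 128.6/17.41 = 7.387 mg/L.
Mixed L₀ = (16.4×4.83 + 1.01×81.1)/(17.41) = 161.1/17.41 = 9.255 mg/L.
Initial deficit D₀ = C_s − DO₀ = 8.63 − 7.387 = 1.243 mg/L.
t_c = (1/0.07900) ln[(0.372/0.293)(1 − 1.243×0.07900/(0.293×9.255))] = 12.66 × ln(1.224) = 2.555 d.
D_c = (0.293/0.372) × 9.255 × e^(−0.293×2.555) = 0.7876 × 9.255 × 0.4730 = 3.448 mg/L.
Minimum DO = 8.63 − 3.448 = 5.182 mg/L.

t_c ≈ 2.55 d; minimum DO ≈ 5.18 mg/L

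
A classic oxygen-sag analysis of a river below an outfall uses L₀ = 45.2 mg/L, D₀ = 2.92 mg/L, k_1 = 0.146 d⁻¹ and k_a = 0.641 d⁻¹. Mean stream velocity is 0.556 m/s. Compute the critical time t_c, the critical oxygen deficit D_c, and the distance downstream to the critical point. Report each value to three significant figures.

t_c ≈ 2.49 d; D_c ≈ 7.16 mg/L; x_c ≈ 120 km

With k_a/k_1 = 4.390 and 1 − D₀(k_a−k_1)/(k_1 L₀) = 0.7810,
t_c = ln(4.390 × 0.7810) / (0.641 − 0.146) = ln(3.429) / 0.4950 = 1.232/0.4950 = 2.489 d.
D_c = (k_1/k_a) L₀ e^(−k_1 t_c) = (0.146/0.641) × 45.2 × e^(−0.146×2.489) = 0.2278 × 45.2 × 0.6953 = 7.158 mg/L.
x_c = v t_c = 0.556 m/s × 2.489 d × 86400 s/d = 119600 m ≈ 120 km.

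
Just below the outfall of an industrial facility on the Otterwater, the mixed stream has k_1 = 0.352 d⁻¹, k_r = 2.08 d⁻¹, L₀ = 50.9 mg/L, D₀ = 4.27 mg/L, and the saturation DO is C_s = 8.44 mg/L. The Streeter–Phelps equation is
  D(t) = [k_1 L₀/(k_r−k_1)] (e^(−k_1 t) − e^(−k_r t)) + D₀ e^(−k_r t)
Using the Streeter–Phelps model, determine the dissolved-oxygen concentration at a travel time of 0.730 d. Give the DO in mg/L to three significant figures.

DO ≈ 1.76 mg/L

k_1 L₀/(k_r−k_1) = 0.352×50.9/(2.08−0.352) = 17.92/1.728 = 10.37 mg/L.
e^(−k_1 t) = e^(−0.352×0.7300) = 0.7734; e^(−k_r t) = e^(−2.08×0.7300) = 0.2191.
D = 10.37 × (0.7734 − 0.2191) + 4.27 × 0.2191 = 5.748 + 0.9354 = 6.683 mg/L.
DO = C_s − D = 8.44 − 6.683 = 1.757 mg/L.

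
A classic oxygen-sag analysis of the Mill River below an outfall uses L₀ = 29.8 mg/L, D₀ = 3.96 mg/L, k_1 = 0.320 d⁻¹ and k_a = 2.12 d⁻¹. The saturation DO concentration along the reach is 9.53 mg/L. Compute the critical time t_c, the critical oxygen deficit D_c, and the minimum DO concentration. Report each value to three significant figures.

t_c ≈ 0.286 d; D_c ≈ 4.10 mg/L; min DO ≈ 5.43 mg/L

At the critical point dD/dt = 0, so k_1 L₀ e^(−k_1 t) = k_a D. Substituting D(t) from the Streeter–Phelps equation and solving for t gives
t_c = ln[(k_a/k_1)(1 − D₀(k_a−k_1)/(k_1 L₀))] / (k_a−k_1).
Here k_a−k_1 = 1.800 d⁻¹ and 1 − D₀(k_a−k_1)/(k_1 L₀) = 1 − 3.96×1.800/(0.320×29.8) = 0.2525, so
t_c = ln(6.625 × 0.2525) / 1.800 = 0.5146 / 1.800 = 0.2859 d.
D_c = (k_1/k_a) L₀ e^(−k_1 t_c) = (0.320/2.12) × 29.8 × e^(−0.320×0.2859) = 0.1509 × 29.8 × 0.9126 = 4.105 mg/L.
Minimum DO = C_s − D_c = 9.53 − 4.105 = 5.425 mg/L.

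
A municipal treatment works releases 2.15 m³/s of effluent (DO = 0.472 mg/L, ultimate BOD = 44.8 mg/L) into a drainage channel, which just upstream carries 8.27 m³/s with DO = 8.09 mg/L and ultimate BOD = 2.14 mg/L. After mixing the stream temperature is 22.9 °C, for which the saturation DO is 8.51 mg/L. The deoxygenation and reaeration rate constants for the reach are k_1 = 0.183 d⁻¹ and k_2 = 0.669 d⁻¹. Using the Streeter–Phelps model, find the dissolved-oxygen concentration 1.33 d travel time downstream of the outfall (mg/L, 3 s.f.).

DO ≈ 6.15 mg/L

Mixed DO = (8.27×8.09 + 2.15×0.472)/(8.27+2.15) = 67.92/10.42 = 6.518 mg/L.
Mixed L₀ = (8.27×2.14 + 2.15×44.8)/(10.42) = 114.0/10.42 = 10.94 mg/L.
Initial deficit D₀ = C_s − DO₀ = 8.51 − 6.518 = 1.992 mg/L.
D(1.33) = [0.183×10.94/(0.669−0.183)](e^(−0.183×1.33) − e^(−0.669×1.33)) + 1.992 e^(−0.669×1.33)
= 4.120 × (0.7840 − 0.4108) + 1.992 × 0.4108 = 2.356 mg/L.
DO = 8.51 − 2.356 = 6.154 mg/L.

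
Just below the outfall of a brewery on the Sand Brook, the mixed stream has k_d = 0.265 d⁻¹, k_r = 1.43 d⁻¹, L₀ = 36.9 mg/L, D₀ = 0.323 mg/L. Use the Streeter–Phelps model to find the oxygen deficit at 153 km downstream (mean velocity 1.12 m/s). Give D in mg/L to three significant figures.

D ≈ 4.68 mg/L

Travel time t = x/v = 153 km / (1.12 m/s) = 153000 m / 1.12 m/s = 136600 s = 1.581 d.
k_d L₀/(k_r−k_d) = 0.265×36.9/(1.43−0.265) = 9.778/1.165 = 8.394 mg/L.
e^(−k_d t) = e^(−0.265×1.581) = 0.6577; e^(−k_r t) = e^(−1.43×1.581) = 0.1042.
D = 8.394 × (0.6577 − 0.1042) + 0.323 × 0.1042 = 4.646 + 0.03367 = 4.679 mg/L.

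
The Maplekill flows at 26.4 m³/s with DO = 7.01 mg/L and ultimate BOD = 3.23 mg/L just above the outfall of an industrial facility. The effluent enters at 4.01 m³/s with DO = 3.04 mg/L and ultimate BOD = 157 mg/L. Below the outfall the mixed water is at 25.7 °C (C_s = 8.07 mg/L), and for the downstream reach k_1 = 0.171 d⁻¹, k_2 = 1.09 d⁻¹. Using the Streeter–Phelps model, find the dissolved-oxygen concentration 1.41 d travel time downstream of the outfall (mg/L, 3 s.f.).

Mixed DO = (26.4×7.01 + 4.01×3.04)/(26.4+4.01) = 197.3/30.41 = 6.486 mg/L.
Mixed L₀ = (26.4×3.23 + 4.01×157)/(30.41) = 714.8/30.41 = 23.51 mg/L.
Initial deficit D₀ = C_s − DO₀ = 8.07 − 6.486 = 1.584 mg/L.
D(1.41) = [0.171×23.51/(1.09−0.171)](e^(−0.171×1.41) − e^(−1.09×1.41)) + 1.584 e^(−1.09×1.41)
= 4.374 × (0.7858 − 0.2150) + 1.584 × 0.2150 = 2.837 mg/L.
DO = 8.07 − 2.837 = 5.233 mg/L.

DO ≈ 5.23 mg/L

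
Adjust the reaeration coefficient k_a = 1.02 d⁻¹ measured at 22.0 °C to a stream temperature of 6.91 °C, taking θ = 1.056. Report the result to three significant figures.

k_a(T₂) = k_a(T₁) · θ^(T₂−T₁) = 1.02 × 1.056^(6.91−22.0)
= 1.02 × 1.056^-15.1 = 1.02 × 0.4395 = 0.4482 d⁻¹.

k_a ≈ 0.448 d⁻¹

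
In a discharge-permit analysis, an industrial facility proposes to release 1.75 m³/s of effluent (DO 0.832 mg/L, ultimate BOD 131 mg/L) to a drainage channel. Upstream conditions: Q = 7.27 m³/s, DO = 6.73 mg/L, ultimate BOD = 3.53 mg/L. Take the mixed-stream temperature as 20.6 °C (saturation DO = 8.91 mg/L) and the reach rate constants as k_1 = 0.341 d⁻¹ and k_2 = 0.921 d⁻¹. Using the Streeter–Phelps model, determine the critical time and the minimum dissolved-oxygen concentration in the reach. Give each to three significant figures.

Mixed DO = (7.27×6.73 + 1.75×0.832)/(7.27+1.75) = 50.38/9.020 = 5.586 mg/L.
Mixed L₀ = (7.27×3.53 + 1.75×131)/(9.020) = 254.9/9.020 = 28.26 mg/L.
Initial deficit D₀ = C_s − DO₀ = 8.91 − 5.586 = 3.324 mg/L.
t_c = (1/0.5800) ln[(0.921/0.341)(1 − 3.324×0.5800/(0.341×28.26))] = 1.724 × ln(2.161) = 1.328 d.
D_c = (0.341/0.921) × 28.26 × e^(−0.341×1.328) = 0.3702 × 28.26 × 0.6358 = 6.652 mg/L.
Minimum DO = 8.91 − 6.652 = 2.258 mg/L.

t_c ≈ 1.33 d; minimum DO ≈ 2.26 mg/L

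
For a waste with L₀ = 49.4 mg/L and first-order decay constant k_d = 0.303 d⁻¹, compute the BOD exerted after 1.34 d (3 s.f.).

y_t = L₀(1 − e^(−k_d t)) = 49.4 × (1 − e^(−0.303×1.34))
= 49.4 × (1 − 0.6663) = 49.4 × 0.3337 = 16.48 mg/L.

y ≈ 16.5 mg/L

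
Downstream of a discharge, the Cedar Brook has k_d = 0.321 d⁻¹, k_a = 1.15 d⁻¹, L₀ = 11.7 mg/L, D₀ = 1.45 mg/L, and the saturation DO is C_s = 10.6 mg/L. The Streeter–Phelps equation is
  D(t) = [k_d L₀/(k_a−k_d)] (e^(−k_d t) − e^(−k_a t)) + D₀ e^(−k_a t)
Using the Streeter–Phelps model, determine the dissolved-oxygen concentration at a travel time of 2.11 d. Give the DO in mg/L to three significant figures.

DO ≈ 8.57 mg/L

k_d L₀/(k_a−k_d) = 0.321×11.7/(1.15−0.321) = 3.756/0.8290 = 4.530 mg/L.
e^(−k_d t) = e^(−0.321×2.110) = 0.5080; e^(−k_a t) = e^(−1.15×2.110) = 0.08835.
D = 4.530 × (0.5080 − 0.08835) + 1.45 × 0.08835 = 1.901 + 0.1281 = 2.029 mg/L.
DO = C_s − D = 10.6 − 2.029 = 8.571 mg/L.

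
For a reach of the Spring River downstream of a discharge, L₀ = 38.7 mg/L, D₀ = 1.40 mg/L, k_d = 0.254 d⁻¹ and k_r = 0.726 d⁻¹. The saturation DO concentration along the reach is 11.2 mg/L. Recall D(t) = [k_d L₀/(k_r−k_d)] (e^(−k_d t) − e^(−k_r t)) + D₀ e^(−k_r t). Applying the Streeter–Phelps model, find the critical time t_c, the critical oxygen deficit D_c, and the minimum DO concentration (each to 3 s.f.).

With k_r/k_d = 2.858 and 1 − D₀(k_r−k_d)/(k_d L₀) = 0.9328,
t_c = ln(2.858 × 0.9328) / (0.726 − 0.254) = ln(2.666) / 0.4720 = 0.9806/0.4720 = 2.078 d.
D_c = (k_d/k_r) L₀ e^(−k_d t_c) = (0.254/0.726) × 38.7 × e^(−0.254×2.078) = 0.3499 × 38.7 × 0.5900 = 7.988 mg/L.
Minimum DO = C_s − D_c = 11.2 − 7.988 = 3.212 mg/L.

t_c ≈ 2.08 d; D_c ≈ 7.99 mg/L; min DO ≈ 3.21 mg/L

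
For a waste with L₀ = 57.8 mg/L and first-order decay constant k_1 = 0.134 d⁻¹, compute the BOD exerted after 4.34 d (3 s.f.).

y ≈ 25.5 mg/L

y_t = L₀(1 − e^(−k_1 t)) = 57.8 × (1 − e^(−0.134×4.34))
= 57.8 × (1 − 0.5590) = 57.8 × 0.4410 = 25.49 mg/L.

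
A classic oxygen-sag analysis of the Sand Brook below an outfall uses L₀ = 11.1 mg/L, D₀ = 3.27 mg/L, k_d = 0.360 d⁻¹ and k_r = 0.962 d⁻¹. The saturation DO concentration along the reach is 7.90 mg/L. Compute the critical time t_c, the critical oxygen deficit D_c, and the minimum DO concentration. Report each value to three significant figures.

t_c = [1/(k_r−k_d)] ln[(k_r/k_d)(1 − D₀(k_r−k_d)/(k_d L₀))]
= [1/(0.962−0.360)] ln[(0.962/0.360)(1 − 3.27×0.6020/(0.360×11.1))]
= (1/0.6020) ln[2.672 × 0.5074] = 1.661 × ln(1.356) = 1.661 × 0.3044 = 0.5056 d.
D_c = (k_d/k_r) L₀ e^(−k_d t_c) = (0.360/0.962) × 11.1 × e^(−0.360×0.5056) = 0.3742 × 11.1 × 0.8336 = 3.463 mg/L.
Minimum DO = C_s − D_c = 7.90 − 3.463 = 4.437 mg/L.

t_c ≈ 0.506 d; D_c ≈ 3.46 mg/L; min DO ≈ 4.44 mg/L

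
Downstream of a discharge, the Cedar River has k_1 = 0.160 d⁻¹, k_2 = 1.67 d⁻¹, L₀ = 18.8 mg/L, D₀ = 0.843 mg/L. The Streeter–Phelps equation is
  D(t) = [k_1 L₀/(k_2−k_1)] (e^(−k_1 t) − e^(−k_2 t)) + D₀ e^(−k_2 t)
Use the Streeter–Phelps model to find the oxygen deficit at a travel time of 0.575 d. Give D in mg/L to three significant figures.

k_1 L₀/(k_2−k_1) = 0.160×18.8/(1.67−0.160) = 3.008/1.510 = 1.992 mg/L.
e^(−k_1 t) = e^(−0.160×0.5750) = 0.9121; e^(−k_2 t) = e^(−1.67×0.5750) = 0.3828.
D = 1.992 × (0.9121 − 0.3828) + 0.843 × 0.3828 = 1.054 + 0.3227 = 1.377 mg/L.

D ≈ 1.38 mg/L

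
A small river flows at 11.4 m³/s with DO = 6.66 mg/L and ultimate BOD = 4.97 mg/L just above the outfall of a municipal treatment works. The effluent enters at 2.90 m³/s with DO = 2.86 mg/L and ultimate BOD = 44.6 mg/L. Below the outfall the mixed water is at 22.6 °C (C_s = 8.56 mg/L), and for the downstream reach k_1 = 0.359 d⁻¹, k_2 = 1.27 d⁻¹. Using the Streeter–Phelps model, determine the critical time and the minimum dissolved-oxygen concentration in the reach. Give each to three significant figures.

t_c ≈ 0.579 d; minimum DO ≈ 5.57 mg/L

Mixed DO = (11.4×6.66 + 2.90×2.86)/(11.4+2.90) = 84.22/14.30 = 5.889 mg/L.
Mixed L₀ = (11.4×4.97 + 2.90×44.6)/(14.30) = 186.0/14.30 = 13.01 mg/L.
Initial deficit D₀ = C_s − DO₀ = 8.56 − 5.889 = 2.671 mg/L.
t_c = (1/0.9110) ln[(1.27/0.359)(1 − 2.671×0.9110/(0.359×13.01))] = 1.098 × ln(1.694) = 0.5788 d.
D_c = (0.359/1.27) × 13.01 × e^(−0.359×0.5788) = 0.2827 × 13.01 × 0.8124 = 2.987 mg/L.
Minimum DO = 8.56 − 2.987 = 5.573 mg/L.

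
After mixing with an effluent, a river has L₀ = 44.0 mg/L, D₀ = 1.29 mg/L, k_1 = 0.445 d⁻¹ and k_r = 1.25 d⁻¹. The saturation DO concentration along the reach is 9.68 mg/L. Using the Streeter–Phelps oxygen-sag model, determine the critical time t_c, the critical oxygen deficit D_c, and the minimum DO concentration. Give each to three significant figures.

With k_r/k_1 = 2.809 and 1 − D₀(k_r−k_1)/(k_1 L₀) = 0.9470,
t_c = ln(2.809 × 0.9470) / (1.25 − 0.445) = ln(2.660) / 0.8050 = 0.9783/0.8050 = 1.215 d.
D_c = (k_1/k_r) L₀ e^(−k_1 t_c) = (0.445/1.25) × 44.0 × e^(−0.445×1.215) = 0.3560 × 44.0 × 0.5823 = 9.121 mg/L.
Minimum DO = C_s − D_c = 9.68 − 9.121 = 0.5593 mg/L.

t_c ≈ 1.22 d; D_c ≈ 9.12 mg/L; min DO ≈ 0.559 mg/L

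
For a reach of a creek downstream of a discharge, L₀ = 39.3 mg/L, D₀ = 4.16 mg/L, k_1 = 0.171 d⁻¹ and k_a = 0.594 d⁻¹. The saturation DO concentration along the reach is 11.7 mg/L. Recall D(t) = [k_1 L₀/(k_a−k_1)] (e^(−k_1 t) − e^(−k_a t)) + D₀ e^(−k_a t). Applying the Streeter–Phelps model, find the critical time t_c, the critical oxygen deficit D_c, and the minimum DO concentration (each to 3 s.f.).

t_c ≈ 2.23 d; D_c ≈ 7.73 mg/L; min DO ≈ 3.97 mg/L

With k_a/k_1 = 3.474 and 1 − D₀(k_a−k_1)/(k_1 L₀) = 0.7382,
t_c = ln(3.474 × 0.7382) / (0.594 − 0.171) = ln(2.564) / 0.4230 = 0.9416/0.4230 = 2.226 d.
D_c = (k_1/k_a) L₀ e^(−k_1 t_c) = (0.171/0.594) × 39.3 × e^(−0.171×2.226) = 0.2879 × 39.3 × 0.6834 = 7.732 mg/L.
Minimum DO = C_s − D_c = 11.7 − 7.732 = 3.968 mg/L.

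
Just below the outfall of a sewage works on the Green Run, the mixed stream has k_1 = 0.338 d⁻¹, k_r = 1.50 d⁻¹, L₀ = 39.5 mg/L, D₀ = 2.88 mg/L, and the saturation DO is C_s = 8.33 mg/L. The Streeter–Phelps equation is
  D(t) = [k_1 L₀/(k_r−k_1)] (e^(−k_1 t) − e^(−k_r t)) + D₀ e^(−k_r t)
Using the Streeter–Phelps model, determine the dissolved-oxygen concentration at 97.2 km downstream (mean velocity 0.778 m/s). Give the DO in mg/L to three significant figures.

DO ≈ 2.27 mg/L

Travel time t = x/v = 97.2 km / (0.778 m/s) = 97200 m / 0.778 m/s = 124900 s = 1.446 d.
k_1 L₀/(k_r−k_1) = 0.338×39.5/(1.50−0.338) = 13.35/1.162 = 11.49 mg/L.
e^(−k_1 t) = e^(−0.338×1.446) = 0.6134; e^(−k_r t) = e^(−1.50×1.446) = 0.1143.
D = 11.49 × (0.6134 − 0.1143) + 2.88 × 0.1143 = 5.735 + 0.3292 = 6.064 mg/L.
DO = C_s − D = 8.33 − 6.064 = 2.266 mg/L.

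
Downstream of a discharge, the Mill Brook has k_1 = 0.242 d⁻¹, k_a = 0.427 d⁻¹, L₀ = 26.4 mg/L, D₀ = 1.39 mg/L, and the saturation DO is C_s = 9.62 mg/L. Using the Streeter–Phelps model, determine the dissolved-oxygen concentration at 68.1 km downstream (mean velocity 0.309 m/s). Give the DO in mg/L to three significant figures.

DO ≈ 2.14 mg/L

Travel time t = x/v = 68.1 km / (0.309 m/s) = 68100 m / 0.309 m/s = 220400 s = 2.551 d.
k_1 L₀/(k_a−k_1) = 0.242×26.4/(0.427−0.242) = 6.389/0.1850 = 34.53 mg/L.
e^(−k_1 t) = e^(−0.242×2.551) = 0.5394; e^(−k_a t) = e^(−0.427×2.551) = 0.3365.
D = 34.53 × (0.5394 − 0.3365) + 1.39 × 0.3365 = 7.007 + 0.4677 = 7.475 mg/L.
DO = C_s − D = 9.62 − 7.475 = 2.145 mg/L.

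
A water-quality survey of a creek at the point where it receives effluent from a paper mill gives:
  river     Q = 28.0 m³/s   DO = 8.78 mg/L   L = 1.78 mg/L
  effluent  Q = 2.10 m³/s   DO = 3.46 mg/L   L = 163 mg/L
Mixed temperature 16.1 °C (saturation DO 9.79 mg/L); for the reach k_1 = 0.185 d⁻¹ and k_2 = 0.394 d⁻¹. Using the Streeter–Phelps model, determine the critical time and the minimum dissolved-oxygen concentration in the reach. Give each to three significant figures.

t_c ≈ 3.01 d; minimum DO ≈ 6.28 mg/L

Mixed DO = (28.0×8.78 + 2.10×3.46)/(28.0+2.10) = 253.1/30.10 = 8.409 mg/L.
Mixed L₀ = (28.0×1.78 + 2.10×163)/(30.10) = 392.1/30.10 = 13.03 mg/L.
Initial deficit D₀ = C_s − DO₀ = 9.79 − 8.409 = 1.381 mg/L.
t_c = (1/0.2090) ln[(0.394/0.185)(1 − 1.381×0.2090/(0.185×13.03))] = 4.785 × ln(1.875) = 3.007 d.
D_c = (0.185/0.394) × 13.03 × e^(−0.185×3.007) = 0.4695 × 13.03 × 0.5733 = 3.507 mg/L.
Minimum DO = 9.79 − 3.507 = 6.283 mg/L.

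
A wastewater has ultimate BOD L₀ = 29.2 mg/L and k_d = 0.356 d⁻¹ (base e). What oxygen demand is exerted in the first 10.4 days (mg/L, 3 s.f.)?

y ≈ 28.5 mg/L

y_t = L₀(1 − e^(−k_d t)) = 29.2 × (1 − e^(−0.356×10.4))
= 29.2 × (1 − 0.02466) = 29.2 × 0.9753 = 28.48 mg/L.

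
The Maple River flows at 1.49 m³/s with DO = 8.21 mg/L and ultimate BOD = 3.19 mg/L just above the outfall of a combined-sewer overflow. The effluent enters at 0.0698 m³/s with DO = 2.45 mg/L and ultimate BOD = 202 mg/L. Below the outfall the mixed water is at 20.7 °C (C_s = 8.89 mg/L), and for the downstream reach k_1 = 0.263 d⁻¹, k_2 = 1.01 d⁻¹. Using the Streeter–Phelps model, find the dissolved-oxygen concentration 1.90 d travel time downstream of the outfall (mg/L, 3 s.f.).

Mixed DO = (1.49×8.21 + 0.0698×2.45)/(1.49+0.0698) = 12.40/1.560 = 7.952 mg/L.
Mixed L₀ = (1.49×3.19 + 0.0698×202)/(1.560) = 18.85/1.560 = 12.09 mg/L.
Initial deficit D₀ = C_s − DO₀ = 8.89 − 7.952 = 0.9378 mg/L.
D(1.90) = [0.263×12.09/(1.01−0.263)](e^(−0.263×1.90) − e^(−1.01×1.90)) + 0.9378 e^(−1.01×1.90)
= 4.255 × (0.6067 − 0.1468) + 0.9378 × 0.1468 = 2.095 mg/L.
DO = 8.89 − 2.095 = 6.795 mg/L.

DO ≈ 6.80 mg/L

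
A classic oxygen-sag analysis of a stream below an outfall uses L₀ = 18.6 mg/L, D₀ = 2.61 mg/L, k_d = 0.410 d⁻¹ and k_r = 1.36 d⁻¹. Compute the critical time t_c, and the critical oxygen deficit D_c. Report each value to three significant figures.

With k_r/k_d = 3.317 and 1 − D₀(k_r−k_d)/(k_d L₀) = 0.6749,
t_c = ln(3.317 × 0.6749) / (1.36 − 0.410) = ln(2.239) / 0.9500 = 0.8058/0.9500 = 0.8482 d.
L(t_c) = L₀ e^(−k_d t_c) = 18.6 × 0.7063 = 13.14 mg/L, and at the critical point k_r D_c = k_d L, so D_c = (0.410/1.36) × 13.14 = 3.960 mg/L.

t_c ≈ 0.848 d; D_c ≈ 3.96 mg/L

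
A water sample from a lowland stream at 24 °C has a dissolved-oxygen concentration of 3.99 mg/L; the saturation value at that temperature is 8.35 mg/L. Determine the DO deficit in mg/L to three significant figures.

D ≈ 4.36 mg/L

D = C_s − C = 8.35 − 3.99 = 4.36 mg/L.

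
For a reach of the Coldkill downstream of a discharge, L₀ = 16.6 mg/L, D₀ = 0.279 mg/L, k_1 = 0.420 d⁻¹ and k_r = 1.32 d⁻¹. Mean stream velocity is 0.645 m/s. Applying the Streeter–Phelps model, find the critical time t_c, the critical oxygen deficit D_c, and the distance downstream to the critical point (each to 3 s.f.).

At the critical point dD/dt = 0, so k_1 L₀ e^(−k_1 t) = k_r D. Substituting D(t) from the Streeter–Phelps equation and solving for t gives
t_c = ln[(k_r/k_1)(1 − D₀(k_r−k_1)/(k_1 L₀))] / (k_r−k_1).
Here k_r−k_1 = 0.9000 d⁻¹ and 1 − D₀(k_r−k_1)/(k_1 L₀) = 1 − 0.279×0.9000/(0.420×16.6) = 0.9640, so
t_c = ln(3.143 × 0.9640) / 0.9000 = 1.108 / 0.9000 = 1.232 d.
L(t_c) = L₀ e^(−k_1 t_c) = 16.6 × 0.5961 = 9.896 mg/L, and at the critical point k_r D_c = k_1 L, so D_c = (0.420/1.32) × 9.896 = 3.149 mg/L.
x_c = v t_c = 0.645 m/s × 1.232 d × 86400 s/d = 68640 m ≈ 68.6 km.

t_c ≈ 1.23 d; D_c ≈ 3.15 mg/L; x_c ≈ 68.6 km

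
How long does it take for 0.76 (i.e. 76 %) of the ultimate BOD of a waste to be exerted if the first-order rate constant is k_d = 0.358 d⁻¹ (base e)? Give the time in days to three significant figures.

t ≈ 3.99 d

y/L₀ = 1 − e^(−k_d t) = 0.76 ⇒ e^(−k_d t) = 0.240
t = −ln(0.240) / 0.358 = 1.427 / 0.358 = 3.986 d.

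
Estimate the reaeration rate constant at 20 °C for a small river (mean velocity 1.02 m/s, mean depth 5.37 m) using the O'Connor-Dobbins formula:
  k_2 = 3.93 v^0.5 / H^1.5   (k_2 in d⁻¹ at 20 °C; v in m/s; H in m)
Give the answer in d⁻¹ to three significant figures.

k_2 ≈ 0.319 d⁻¹

k_2 = 3.93 × 1.02^0.5 / 5.37^1.5 = 3.93 × 1.010 / 12.44 = 0.3190 d⁻¹.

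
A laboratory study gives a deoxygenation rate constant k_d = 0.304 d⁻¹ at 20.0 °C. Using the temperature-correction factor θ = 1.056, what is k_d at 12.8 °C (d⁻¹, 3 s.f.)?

k_d ≈ 0.205 d⁻¹

k_d(T₂) = k_d(T₁) · θ^(T₂−T₁) = 0.304 × 1.056^(12.8−20.0)
= 0.304 × 1.056^-7.20 = 0.304 × 0.6755 = 0.2053 d⁻¹.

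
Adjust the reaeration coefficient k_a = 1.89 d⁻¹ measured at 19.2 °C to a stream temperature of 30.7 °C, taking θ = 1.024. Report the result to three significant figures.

k_a ≈ 2.48 d⁻¹

k_a(T₂) = k_a(T₁) · θ^(T₂−T₁) = 1.89 × 1.024^(30.7−19.2)
= 1.89 × 1.024^11.5 = 1.89 × 1.314 = 2.483 d⁻¹.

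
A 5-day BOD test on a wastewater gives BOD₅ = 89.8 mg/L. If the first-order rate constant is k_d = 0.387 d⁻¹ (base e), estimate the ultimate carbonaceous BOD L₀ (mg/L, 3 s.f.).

BOD₅ = L₀(1 − e^(−5k_d)) ⇒ L₀ = BOD₅ / (1 − e^(−5×0.387))
= 89.8 / (1 − 0.1444) = 89.8 / 0.8556 = 105.0 mg/L.

L₀ ≈ 105 mg/L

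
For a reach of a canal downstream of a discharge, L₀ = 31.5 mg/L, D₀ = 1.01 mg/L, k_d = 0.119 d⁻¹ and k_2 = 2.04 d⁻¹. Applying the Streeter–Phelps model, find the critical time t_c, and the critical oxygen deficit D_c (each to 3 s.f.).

At the critical point dD/dt = 0, so k_d L₀ e^(−k_d t) = k_2 D. Substituting D(t) from the Streeter–Phelps equation and solving for t gives
t_c = ln[(k_2/k_d)(1 − D₀(k_2−k_d)/(k_d L₀))] / (k_2−k_d).
Here k_2−k_d = 1.921 d⁻¹ and 1 − D₀(k_2−k_d)/(k_d L₀) = 1 − 1.01×1.921/(0.119×31.5) = 0.4824, so
t_c = ln(17.14 × 0.4824) / 1.921 = 2.113 / 1.921 = 1.100 d.
D_c = (k_d/k_2) L₀ e^(−k_d t_c) = (0.119/2.04) × 31.5 × e^(−0.119×1.100) = 0.05833 × 31.5 × 0.8773 = 1.612 mg/L.

t_c ≈ 1.10 d; D_c ≈ 1.61 mg/L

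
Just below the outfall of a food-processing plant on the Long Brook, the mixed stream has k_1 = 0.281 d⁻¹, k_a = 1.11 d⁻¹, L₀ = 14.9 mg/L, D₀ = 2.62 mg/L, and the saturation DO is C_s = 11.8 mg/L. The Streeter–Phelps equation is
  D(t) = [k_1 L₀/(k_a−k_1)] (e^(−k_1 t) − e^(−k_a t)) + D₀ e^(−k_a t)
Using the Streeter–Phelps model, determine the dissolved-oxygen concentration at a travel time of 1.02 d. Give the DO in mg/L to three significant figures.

k_1 L₀/(k_a−k_1) = 0.281×14.9/(1.11−0.281) = 4.187/0.8290 = 5.051 mg/L.
e^(−k_1 t) = e^(−0.281×1.020) = 0.7508; e^(−k_a t) = e^(−1.11×1.020) = 0.3223.
D = 5.051 × (0.7508 − 0.3223) + 2.62 × 0.3223 = 2.164 + 0.8445 = 3.009 mg/L.
DO = C_s − D = 11.8 − 3.009 = 8.791 mg/L.

DO ≈ 8.79 mg/L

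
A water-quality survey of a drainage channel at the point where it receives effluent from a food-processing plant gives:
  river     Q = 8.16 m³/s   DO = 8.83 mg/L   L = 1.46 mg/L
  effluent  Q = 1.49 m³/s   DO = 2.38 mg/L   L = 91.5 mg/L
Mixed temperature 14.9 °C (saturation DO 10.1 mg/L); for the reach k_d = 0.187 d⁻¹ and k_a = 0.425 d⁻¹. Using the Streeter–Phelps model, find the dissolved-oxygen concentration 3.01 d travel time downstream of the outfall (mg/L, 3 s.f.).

Mixed DO = (8.16×8.83 + 1.49×2.38)/(8.16+1.49) = 75.60/9.650 = 7.834 mg/L.
Mixed L₀ = (8.16×1.46 + 1.49×91.5)/(9.650) = 148.2/9.650 = 15.36 mg/L.
Initial deficit D₀ = C_s − DO₀ = 10.1 − 7.834 = 2.266 mg/L.
D(3.01) = [0.187×15.36/(0.425−0.187)](e^(−0.187×3.01) − e^(−0.425×3.01)) + 2.266 e^(−0.425×3.01)
= 12.07 × (0.5696 − 0.2782) + 2.266 × 0.2782 = 4.147 mg/L.
DO = 10.1 − 4.147 = 5.953 mg/L.

DO ≈ 5.95 mg/L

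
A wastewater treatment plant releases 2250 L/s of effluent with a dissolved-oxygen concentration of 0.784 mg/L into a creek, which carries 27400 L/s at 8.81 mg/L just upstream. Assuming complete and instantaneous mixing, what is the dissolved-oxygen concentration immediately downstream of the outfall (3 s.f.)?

Flow-weighted mixing: C = (Q_r C_r + Q_w C_w)/(Q_r + Q_w)
= (27400×8.81 + 2250×0.784)/(27400 + 2250) = 243200/29650 = 8.201 mg/L.

8.20 mg/L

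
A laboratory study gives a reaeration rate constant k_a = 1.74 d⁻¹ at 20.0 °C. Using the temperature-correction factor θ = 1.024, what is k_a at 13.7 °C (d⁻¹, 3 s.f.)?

k_a ≈ 1.50 d⁻¹

k_a(T₂) = k_a(T₁) · θ^(T₂−T₁) = 1.74 × 1.024^(13.7−20.0)
= 1.74 × 1.024^-6.30 = 1.74 × 0.8612 = 1.499 d⁻¹.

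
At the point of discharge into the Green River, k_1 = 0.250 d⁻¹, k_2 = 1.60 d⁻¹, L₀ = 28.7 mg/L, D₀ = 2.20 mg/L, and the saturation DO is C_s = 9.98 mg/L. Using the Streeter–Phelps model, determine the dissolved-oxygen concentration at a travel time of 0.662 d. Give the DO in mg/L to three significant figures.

DO ≈ 6.56 mg/L

k_1 L₀/(k_2−k_1) = 0.250×28.7/(1.60−0.250) = 7.175/1.350 = 5.315 mg/L.
e^(−k_1 t) = e^(−0.250×0.6620) = 0.8475; e^(−k_2 t) = e^(−1.60×0.6620) = 0.3467.
D = 5.315 × (0.8475 − 0.3467) + 2.20 × 0.3467 = 2.661 + 0.7628 = 3.424 mg/L.
DO = C_s − D = 9.98 − 3.424 = 6.556 mg/L.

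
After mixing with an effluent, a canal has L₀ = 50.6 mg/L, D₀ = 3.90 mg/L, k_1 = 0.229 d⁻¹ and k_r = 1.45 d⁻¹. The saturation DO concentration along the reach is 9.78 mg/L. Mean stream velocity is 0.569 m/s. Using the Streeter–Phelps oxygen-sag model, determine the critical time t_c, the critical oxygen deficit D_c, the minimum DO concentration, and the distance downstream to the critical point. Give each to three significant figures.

t_c ≈ 1.08 d; D_c ≈ 6.24 mg/L; min DO ≈ 3.54 mg/L; x_c ≈ 53.0 km

t_c = [1/(k_r−k_1)] ln[(k_r/k_1)(1 − D₀(k_r−k_1)/(k_1 L₀))]
= [1/(1.45−0.229)] ln[(1.45/0.229)(1 − 3.90×1.221/(0.229×50.6))]
= (1/1.221) ln[6.332 × 0.5890] = 0.8190 × ln(3.730) = 0.8190 × 1.316 = 1.078 d.
L(t_c) = L₀ e^(−k_1 t_c) = 50.6 × 0.7812 = 39.53 mg/L, and at the critical point k_r D_c = k_1 L, so D_c = (0.229/1.45) × 39.53 = 6.243 mg/L.
Minimum DO = C_s − D_c = 9.78 − 6.243 = 3.537 mg/L.
x_c = v t_c = 0.569 m/s × 1.078 d × 86400 s/d = 53000 m ≈ 53.0 km.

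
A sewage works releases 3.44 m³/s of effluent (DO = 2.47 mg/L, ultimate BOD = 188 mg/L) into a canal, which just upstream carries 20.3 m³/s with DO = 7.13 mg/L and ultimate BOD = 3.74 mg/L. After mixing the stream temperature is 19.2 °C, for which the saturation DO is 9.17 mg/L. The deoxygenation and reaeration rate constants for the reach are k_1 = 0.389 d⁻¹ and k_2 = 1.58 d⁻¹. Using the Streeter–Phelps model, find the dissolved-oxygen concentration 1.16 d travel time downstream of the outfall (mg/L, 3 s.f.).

Mixed DO = (20.3×7.13 + 3.44×2.47)/(20.3+3.44) = 153.2/23.74 = 6.455 mg/L.
Mixed L₀ = (20.3×3.74 + 3.44×188)/(23.74) = 722.6/23.74 = 30.44 mg/L.
Initial deficit D₀ = C_s − DO₀ = 9.17 − 6.455 = 2.715 mg/L.
D(1.16) = [0.389×30.44/(1.58−0.389)](e^(−0.389×1.16) − e^(−1.58×1.16)) + 2.715 e^(−1.58×1.16)
= 9.942 × (0.6368 − 0.1600) + 2.715 × 0.1600 = 5.175 mg/L.
DO = 9.17 − 5.175 = 3.995 mg/L.

DO ≈ 3.99 mg/L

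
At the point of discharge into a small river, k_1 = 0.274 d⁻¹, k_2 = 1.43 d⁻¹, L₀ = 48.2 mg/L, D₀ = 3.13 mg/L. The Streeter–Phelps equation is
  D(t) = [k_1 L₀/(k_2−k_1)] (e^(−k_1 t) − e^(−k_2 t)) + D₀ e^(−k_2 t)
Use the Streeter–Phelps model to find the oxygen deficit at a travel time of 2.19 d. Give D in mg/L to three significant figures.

D ≈ 5.91 mg/L

k_1 L₀/(k_2−k_1) = 0.274×48.2/(1.43−0.274) = 13.21/1.156 = 11.42 mg/L.
e^(−k_1 t) = e^(−0.274×2.190) = 0.5488; e^(−k_2 t) = e^(−1.43×2.190) = 0.04364.
D = 11.42 × (0.5488 − 0.04364) + 3.13 × 0.04364 = 5.771 + 0.1366 = 5.908 mg/L.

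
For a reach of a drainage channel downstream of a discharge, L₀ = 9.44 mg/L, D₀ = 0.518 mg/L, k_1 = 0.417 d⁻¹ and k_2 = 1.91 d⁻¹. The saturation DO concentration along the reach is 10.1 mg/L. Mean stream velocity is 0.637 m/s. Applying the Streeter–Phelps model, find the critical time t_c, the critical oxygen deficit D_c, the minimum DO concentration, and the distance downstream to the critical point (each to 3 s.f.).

At the critical point dD/dt = 0, so k_1 L₀ e^(−k_1 t) = k_2 D. Substituting D(t) from the Streeter–Phelps equation and solving for t gives
t_c = ln[(k_2/k_1)(1 − D₀(k_2−k_1)/(k_1 L₀))] / (k_2−k_1).
Here k_2−k_1 = 1.493 d⁻¹ and 1 − D₀(k_2−k_1)/(k_1 L₀) = 1 − 0.518×1.493/(0.417×9.44) = 0.8035, so
t_c = ln(4.580 × 0.8035) / 1.493 = 1.303 / 1.493 = 0.8728 d.
L(t_c) = L₀ e^(−k_1 t_c) = 9.44 × 0.6949 = 6.560 mg/L, and at the critical point k_2 D_c = k_1 L, so D_c = (0.417/1.91) × 6.560 = 1.432 mg/L.
Minimum DO = C_s − D_c = 10.1 − 1.432 = 8.668 mg/L.
x_c = v t_c = 0.637 m/s × 0.8728 d × 86400 s/d = 48030 m ≈ 48.0 km.

t_c ≈ 0.873 d; D_c ≈ 1.43 mg/L; min DO ≈ 8.67 mg/L; x_c ≈ 48.0 km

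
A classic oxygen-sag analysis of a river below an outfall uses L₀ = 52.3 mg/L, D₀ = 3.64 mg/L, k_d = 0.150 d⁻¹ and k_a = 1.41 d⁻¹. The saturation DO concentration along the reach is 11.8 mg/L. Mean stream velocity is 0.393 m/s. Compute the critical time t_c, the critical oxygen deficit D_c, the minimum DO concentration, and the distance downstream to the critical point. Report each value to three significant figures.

With k_a/k_d = 9.400 and 1 − D₀(k_a−k_d)/(k_d L₀) = 0.4154,
t_c = ln(9.400 × 0.4154) / (1.41 − 0.150) = ln(3.905) / 1.260 = 1.362/1.260 = 1.081 d.
L(t_c) = L₀ e^(−k_d t_c) = 52.3 × 0.8503 = 44.47 mg/L, and at the critical point k_a D_c = k_d L, so D_c = (0.150/1.41) × 44.47 = 4.731 mg/L.
Minimum DO = C_s − D_c = 11.8 − 4.731 = 7.069 mg/L.
x_c = v t_c = 0.393 m/s × 1.081 d × 86400 s/d = 36710 m ≈ 36.7 km.

t_c ≈ 1.08 d; D_c ≈ 4.73 mg/L; min DO ≈ 7.07 mg/L; x_c ≈ 36.7 km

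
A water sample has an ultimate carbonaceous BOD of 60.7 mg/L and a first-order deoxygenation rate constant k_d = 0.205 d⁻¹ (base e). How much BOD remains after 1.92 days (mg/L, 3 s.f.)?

L_t = L₀ e^(−k_d t) = 60.7 × e^(−0.205×1.92) = 60.7 × 0.6746 = 40.95 mg/L.

L ≈ 40.9 mg/L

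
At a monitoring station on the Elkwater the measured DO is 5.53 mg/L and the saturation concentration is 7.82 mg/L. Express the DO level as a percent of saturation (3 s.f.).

% saturation = C/C_s × 100 = 5.53/7.82 × 100 = 70.7 %.

70.7 % saturation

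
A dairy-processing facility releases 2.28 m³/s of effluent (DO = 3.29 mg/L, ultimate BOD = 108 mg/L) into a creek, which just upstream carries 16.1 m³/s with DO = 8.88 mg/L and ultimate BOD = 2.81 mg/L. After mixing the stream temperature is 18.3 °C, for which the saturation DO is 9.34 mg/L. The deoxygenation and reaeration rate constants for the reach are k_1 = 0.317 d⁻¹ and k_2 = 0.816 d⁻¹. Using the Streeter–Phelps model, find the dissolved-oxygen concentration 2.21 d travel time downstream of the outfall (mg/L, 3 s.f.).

Mixed DO = (16.1×8.88 + 2.28×3.29)/(16.1+2.28) = 150.5/18.38 = 8.187 mg/L.
Mixed L₀ = (16.1×2.81 + 2.28×108)/(18.38) = 291.5/18.38 = 15.86 mg/L.
Initial deficit D₀ = C_s − DO₀ = 9.34 − 8.187 = 1.153 mg/L.
D(2.21) = [0.317×15.86/(0.816−0.317)](e^(−0.317×2.21) − e^(−0.816×2.21)) + 1.153 e^(−0.816×2.21)
= 10.07 × (0.4963 − 0.1647) + 1.153 × 0.1647 = 3.530 mg/L.
DO = 9.34 − 3.530 = 5.810 mg/L.

DO ≈ 5.81 mg/L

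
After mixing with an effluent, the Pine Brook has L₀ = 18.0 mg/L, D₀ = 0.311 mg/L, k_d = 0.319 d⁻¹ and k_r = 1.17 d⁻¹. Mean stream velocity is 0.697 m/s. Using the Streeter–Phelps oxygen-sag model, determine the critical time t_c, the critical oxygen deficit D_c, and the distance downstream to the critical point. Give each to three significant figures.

t_c ≈ 1.47 d; D_c ≈ 3.07 mg/L; x_c ≈ 88.6 km

With k_r/k_d = 3.668 and 1 − D₀(k_r−k_d)/(k_d L₀) = 0.9539,
t_c = ln(3.668 × 0.9539) / (1.17 − 0.319) = ln(3.499) / 0.8510 = 1.252/0.8510 = 1.472 d.
D_c = (k_d/k_r) L₀ e^(−k_d t_c) = (0.319/1.17) × 18.0 × e^(−0.319×1.472) = 0.2726 × 18.0 × 0.6253 = 3.069 mg/L.
x_c = v t_c = 0.697 m/s × 1.472 d × 86400 s/d = 88620 m ≈ 88.6 km.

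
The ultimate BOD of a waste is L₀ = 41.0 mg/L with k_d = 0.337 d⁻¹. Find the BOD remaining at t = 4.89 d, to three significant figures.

L_t = L₀ e^(−k_d t) = 41.0 × e^(−0.337×4.89) = 41.0 × 0.1924 = 7.890 mg/L.

L ≈ 7.89 mg/L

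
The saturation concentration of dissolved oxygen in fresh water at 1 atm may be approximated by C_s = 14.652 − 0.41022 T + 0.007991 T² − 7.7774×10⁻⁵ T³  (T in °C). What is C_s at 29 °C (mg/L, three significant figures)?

C_s = 14.652 − 0.41022×29 + 0.007991×29² − 7.7774×10⁻⁵×29³ = 7.579 mg/L.

C_s ≈ 7.58 mg/L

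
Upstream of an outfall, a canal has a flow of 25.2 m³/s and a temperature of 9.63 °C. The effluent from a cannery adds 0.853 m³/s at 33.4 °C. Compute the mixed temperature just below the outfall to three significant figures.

Flow-weighted mixing: C = (Q_r C_r + Q_w C_w)/(Q_r + Q_w)
= (25.2×9.63 + 0.853×33.4)/(25.2 + 0.853) = 271.2/26.05 = 10.41 °C.

10.4 °C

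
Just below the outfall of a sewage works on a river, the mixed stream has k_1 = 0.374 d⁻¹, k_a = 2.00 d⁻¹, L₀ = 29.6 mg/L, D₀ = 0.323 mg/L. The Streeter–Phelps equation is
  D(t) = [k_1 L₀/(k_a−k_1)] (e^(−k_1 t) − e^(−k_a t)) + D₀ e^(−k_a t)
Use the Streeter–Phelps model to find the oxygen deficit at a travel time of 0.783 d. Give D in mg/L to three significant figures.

D ≈ 3.73 mg/L

k_1 L₀/(k_a−k_1) = 0.374×29.6/(2.00−0.374) = 11.07/1.626 = 6.808 mg/L.
e^(−k_1 t) = e^(−0.374×0.7830) = 0.7461; e^(−k_a t) = e^(−2.00×0.7830) = 0.2089.
D = 6.808 × (0.7461 − 0.2089) + 0.323 × 0.2089 = 3.658 + 0.06747 = 3.725 mg/L.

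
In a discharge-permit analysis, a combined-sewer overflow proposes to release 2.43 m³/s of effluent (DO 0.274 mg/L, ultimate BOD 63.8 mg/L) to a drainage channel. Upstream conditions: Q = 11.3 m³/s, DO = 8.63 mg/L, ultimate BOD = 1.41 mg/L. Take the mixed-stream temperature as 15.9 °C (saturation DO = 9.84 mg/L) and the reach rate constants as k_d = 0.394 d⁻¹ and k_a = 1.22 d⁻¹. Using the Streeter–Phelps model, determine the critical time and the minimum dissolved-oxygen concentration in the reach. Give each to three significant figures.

Mixed DO = (11.3×8.63 + 2.43×0.274)/(11.3+2.43) = 98.18/13.73 = 7.151 mg/L.
Mixed L₀ = (11.3×1.41 + 2.43×63.8)/(13.73) = 171.0/13.73 = 12.45 mg/L.
Initial deficit D₀ = C_s − DO₀ = 9.84 − 7.151 = 2.689 mg/L.
t_c = (1/0.8260) ln[(1.22/0.394)(1 − 2.689×0.8260/(0.394×12.45))] = 1.211 × ln(1.695) = 0.6386 d.
D_c = (0.394/1.22) × 12.45 × e^(−0.394×0.6386) = 0.3230 × 12.45 × 0.7775 = 3.127 mg/L.
Minimum DO = 9.84 − 3.127 = 6.713 mg/L.

t_c ≈ 0.639 d; minimum DO ≈ 6.71 mg/L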